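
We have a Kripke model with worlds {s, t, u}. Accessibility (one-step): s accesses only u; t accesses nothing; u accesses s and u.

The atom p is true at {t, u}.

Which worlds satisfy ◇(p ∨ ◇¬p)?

s: successors {u}; p ∨ ◇¬p there: u:T. ✓
t: no successors, so ◇(p ∨ ◇¬p) fails. ✗
u: successors {s, u}; p ∨ ◇¬p there: s:F, u:T. ✓

{s, u}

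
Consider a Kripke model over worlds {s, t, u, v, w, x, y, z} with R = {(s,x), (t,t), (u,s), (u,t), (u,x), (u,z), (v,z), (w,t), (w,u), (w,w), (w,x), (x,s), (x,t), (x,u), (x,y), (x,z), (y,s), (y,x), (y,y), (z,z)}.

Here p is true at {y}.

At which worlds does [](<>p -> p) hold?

s: successors {x}; <>p -> p there: x:F. ✗
t: successors {t}; <>p -> p there: t:T. ✓
u: successors {s, t, x, z}; <>p -> p there: s:T, t:T, x:F, z:T. ✗
v: successors {z}; <>p -> p there: z:T. ✓
w: successors {t, u, w, x}; <>p -> p there: t:T, u:T, w:T, x:F. ✗
x: successors {s, t, u, y, z}; <>p -> p there: s:T, t:T, u:T, y:T, z:T. ✓
y: successors {s, x, y}; <>p -> p there: s:T, x:F, y:T. ✗
z: successors {z}; <>p -> p there: z:T. ✓

{t, v, x, z}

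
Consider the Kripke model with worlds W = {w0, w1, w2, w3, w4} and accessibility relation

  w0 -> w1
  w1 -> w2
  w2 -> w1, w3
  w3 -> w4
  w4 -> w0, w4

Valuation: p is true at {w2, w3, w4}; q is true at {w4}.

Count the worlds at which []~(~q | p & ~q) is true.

1

w0: successors {w1}; ~(~q | p & ~q) there: w1:F. ✗
w1: successors {w2}; ~(~q | p & ~q) there: w2:F. ✗
w2: successors {w1, w3}; ~(~q | p & ~q) there: w1:F, w3:F. ✗
w3: successors {w4}; ~(~q | p & ~q) there: w4:T. ✓
w4: successors {w0, w4}; ~(~q | p & ~q) there: w0:F, w4:T. ✗
Satisfying worlds: {w3}.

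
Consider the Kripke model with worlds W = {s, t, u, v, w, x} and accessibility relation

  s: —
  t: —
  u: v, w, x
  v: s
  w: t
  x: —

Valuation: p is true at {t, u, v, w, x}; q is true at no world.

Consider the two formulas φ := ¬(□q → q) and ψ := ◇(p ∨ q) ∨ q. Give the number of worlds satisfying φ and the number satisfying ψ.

For ¬(□q → q):
s: □q → q is F. ✓
t: □q → q is F. ✓
u: □q → q is T. ✗
v: □q → q is T. ✗
w: □q → q is T. ✗
x: □q → q is F. ✓
— 3 worlds.
For ◇(p ∨ q) ∨ q:
s: ◇(p ∨ q) is F, q is F. ✗
t: ◇(p ∨ q) is F, q is F. ✗
u: ◇(p ∨ q) is T, q is F. ✓
v: ◇(p ∨ q) is F, q is F. ✗
w: ◇(p ∨ q) is T, q is F. ✓
x: ◇(p ∨ q) is F, q is F. ✗
— 2 worlds.

3 and 2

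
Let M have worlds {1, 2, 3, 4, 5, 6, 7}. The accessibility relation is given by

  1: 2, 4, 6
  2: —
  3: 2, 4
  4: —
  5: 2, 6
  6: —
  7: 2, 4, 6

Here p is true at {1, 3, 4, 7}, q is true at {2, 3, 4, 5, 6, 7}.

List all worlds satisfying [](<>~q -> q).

{1, 2, 3, 4, 5, 6, 7}

1: successors {2, 4, 6}; <>~q -> q there: 2:T, 4:T, 6:T. ✓
2: no successors, so [](<>~q -> q) holds vacuously. ✓
3: successors {2, 4}; <>~q -> q there: 2:T, 4:T. ✓
4: no successors, so [](<>~q -> q) holds vacuously. ✓
5: successors {2, 6}; <>~q -> q there: 2:T, 6:T. ✓
6: no successors, so [](<>~q -> q) holds vacuously. ✓
7: successors {2, 4, 6}; <>~q -> q there: 2:T, 4:T, 6:T. ✓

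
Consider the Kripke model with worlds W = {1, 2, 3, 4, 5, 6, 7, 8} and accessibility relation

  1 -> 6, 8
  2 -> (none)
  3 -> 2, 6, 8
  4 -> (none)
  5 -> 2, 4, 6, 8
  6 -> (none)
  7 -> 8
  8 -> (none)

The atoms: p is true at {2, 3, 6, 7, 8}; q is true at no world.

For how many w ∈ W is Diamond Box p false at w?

4

1: successors {6, 8}; Box p there: 6:T, 8:T. ✓
2: no successors, so Diamond Box p fails. ✗
3: successors {2, 6, 8}; Box p there: 2:T, 6:T, 8:T. ✓
4: no successors, so Diamond Box p fails. ✗
5: successors {2, 4, 6, 8}; Box p there: 2:T, 4:T, 6:T, 8:T. ✓
6: no successors, so Diamond Box p fails. ✗
7: successors {8}; Box p there: 8:T. ✓
8: no successors, so Diamond Box p fails. ✗
Satisfying worlds: {1, 3, 5, 7}.
So Diamond Box p fails at the other 4 worlds.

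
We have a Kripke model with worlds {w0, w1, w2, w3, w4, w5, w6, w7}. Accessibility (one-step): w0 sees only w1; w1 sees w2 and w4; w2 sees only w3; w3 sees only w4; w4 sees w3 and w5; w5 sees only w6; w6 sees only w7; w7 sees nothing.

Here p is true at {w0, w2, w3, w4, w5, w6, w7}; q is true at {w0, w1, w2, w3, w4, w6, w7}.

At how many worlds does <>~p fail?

7

w0: successors {w1}; ~p there: w1:T. ✓
w1: successors {w2, w4}; ~p there: w2:F, w4:F. ✗
w2: successors {w3}; ~p there: w3:F. ✗
w3: successors {w4}; ~p there: w4:F. ✗
w4: successors {w3, w5}; ~p there: w3:F, w5:F. ✗
w5: successors {w6}; ~p there: w6:F. ✗
w6: successors {w7}; ~p there: w7:F. ✗
w7: no successors, so <>~p fails. ✗
Satisfying worlds: {w0}.
So <>~p fails at the other 7 worlds.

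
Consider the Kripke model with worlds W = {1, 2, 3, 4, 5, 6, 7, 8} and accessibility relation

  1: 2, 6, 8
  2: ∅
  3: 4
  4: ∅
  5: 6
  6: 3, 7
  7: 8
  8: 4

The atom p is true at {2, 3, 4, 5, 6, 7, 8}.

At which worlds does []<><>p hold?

{2, 4, 5}

1: successors {2, 6, 8}; <><>p there: 2:F, 6:T, 8:F. ✗
2: no successors, so []<><>p holds vacuously. ✓
3: successors {4}; <><>p there: 4:F. ✗
4: no successors, so []<><>p holds vacuously. ✓
5: successors {6}; <><>p there: 6:T. ✓
6: successors {3, 7}; <><>p there: 3:F, 7:T. ✗
7: successors {8}; <><>p there: 8:F. ✗
8: successors {4}; <><>p there: 4:F. ✗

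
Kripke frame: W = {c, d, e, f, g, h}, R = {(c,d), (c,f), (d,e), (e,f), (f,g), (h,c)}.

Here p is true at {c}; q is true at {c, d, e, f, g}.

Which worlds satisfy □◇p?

{g}

c: successors {d, f}; ◇p there: d:F, f:F. ✗
d: successors {e}; ◇p there: e:F. ✗
e: successors {f}; ◇p there: f:F. ✗
f: successors {g}; ◇p there: g:F. ✗
g: no successors, so □◇p holds vacuously. ✓
h: successors {c}; ◇p there: c:F. ✗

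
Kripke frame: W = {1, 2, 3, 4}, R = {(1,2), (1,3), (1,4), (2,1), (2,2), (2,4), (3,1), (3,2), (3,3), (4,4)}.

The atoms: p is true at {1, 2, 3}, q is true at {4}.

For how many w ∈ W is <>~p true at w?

3

1: successors {2, 3, 4}; ~p there: 2:F, 3:F, 4:T. ✓
2: successors {1, 2, 4}; ~p there: 1:F, 2:F, 4:T. ✓
3: successors {1, 2, 3}; ~p there: 1:F, 2:F, 3:F. ✗
4: successors {4}; ~p there: 4:T. ✓
Satisfying worlds: {1, 2, 4}.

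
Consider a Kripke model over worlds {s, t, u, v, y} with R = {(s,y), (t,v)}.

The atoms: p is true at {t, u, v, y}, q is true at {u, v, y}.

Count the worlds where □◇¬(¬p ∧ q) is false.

s: successors {y}; ◇¬(¬p ∧ q) there: y:F. ✗
t: successors {v}; ◇¬(¬p ∧ q) there: v:F. ✗
u: no successors, so □◇¬(¬p ∧ q) holds vacuously. ✓
v: no successors, so □◇¬(¬p ∧ q) holds vacuously. ✓
y: no successors, so □◇¬(¬p ∧ q) holds vacuously. ✓
Satisfying worlds: {u, v, y}.
So □◇¬(¬p ∧ q) fails at the other 2 worlds.

2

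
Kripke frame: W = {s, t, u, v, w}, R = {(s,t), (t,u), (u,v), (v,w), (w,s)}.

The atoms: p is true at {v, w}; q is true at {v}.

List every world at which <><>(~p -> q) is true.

{t, u}

s: successors {t}; <>(~p -> q) there: t:F. ✗
t: successors {u}; <>(~p -> q) there: u:T. ✓
u: successors {v}; <>(~p -> q) there: v:T. ✓
v: successors {w}; <>(~p -> q) there: w:F. ✗
w: successors {s}; <>(~p -> q) there: s:F. ✗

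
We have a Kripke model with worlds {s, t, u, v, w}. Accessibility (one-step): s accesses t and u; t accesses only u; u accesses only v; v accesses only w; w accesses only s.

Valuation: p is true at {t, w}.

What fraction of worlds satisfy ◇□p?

s: successors {t, u}; □p there: t:F, u:F. ✗
t: successors {u}; □p there: u:F. ✗
u: successors {v}; □p there: v:T. ✓
v: successors {w}; □p there: w:F. ✗
w: successors {s}; □p there: s:F. ✗
That's 1 of 5 worlds, so 1/5.

1/5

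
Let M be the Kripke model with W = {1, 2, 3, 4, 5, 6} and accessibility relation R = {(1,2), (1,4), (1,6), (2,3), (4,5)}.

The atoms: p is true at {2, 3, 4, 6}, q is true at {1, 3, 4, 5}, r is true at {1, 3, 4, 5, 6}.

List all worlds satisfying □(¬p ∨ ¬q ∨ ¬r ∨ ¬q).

1: successors {2, 4, 6}; ¬p ∨ ¬q ∨ ¬r ∨ ¬q there: 2:T, 4:F, 6:T. ✗
2: successors {3}; ¬p ∨ ¬q ∨ ¬r ∨ ¬q there: 3:F. ✗
3: no successors, so □(¬p ∨ ¬q ∨ ¬r ∨ ¬q) holds vacuously. ✓
4: successors {5}; ¬p ∨ ¬q ∨ ¬r ∨ ¬q there: 5:T. ✓
5: no successors, so □(¬p ∨ ¬q ∨ ¬r ∨ ¬q) holds vacuously. ✓
6: no successors, so □(¬p ∨ ¬q ∨ ¬r ∨ ¬q) holds vacuously. ✓

{3, 4, 5, 6}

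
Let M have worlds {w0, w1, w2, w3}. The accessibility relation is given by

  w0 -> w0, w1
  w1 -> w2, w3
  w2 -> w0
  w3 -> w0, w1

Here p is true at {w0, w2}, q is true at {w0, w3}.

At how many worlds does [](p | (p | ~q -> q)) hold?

w0: successors {w0, w1}; p | (p | ~q -> q) there: w0:T, w1:F. ✗
w1: successors {w2, w3}; p | (p | ~q -> q) there: w2:T, w3:T. ✓
w2: successors {w0}; p | (p | ~q -> q) there: w0:T. ✓
w3: successors {w0, w1}; p | (p | ~q -> q) there: w0:T, w1:F. ✗
Satisfying worlds: {w1, w2}.

2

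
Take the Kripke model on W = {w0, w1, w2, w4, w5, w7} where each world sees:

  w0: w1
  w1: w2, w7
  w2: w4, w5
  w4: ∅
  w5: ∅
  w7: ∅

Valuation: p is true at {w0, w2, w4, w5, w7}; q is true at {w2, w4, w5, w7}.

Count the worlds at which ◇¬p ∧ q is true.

w0: ◇¬p is T, q is F. ✗
w1: ◇¬p is F, q is F. ✗
w2: ◇¬p is F, q is T. ✗
w4: ◇¬p is F, q is T. ✗
w5: ◇¬p is F, q is T. ✗
w7: ◇¬p is F, q is T. ✗
Satisfying worlds: ∅.

0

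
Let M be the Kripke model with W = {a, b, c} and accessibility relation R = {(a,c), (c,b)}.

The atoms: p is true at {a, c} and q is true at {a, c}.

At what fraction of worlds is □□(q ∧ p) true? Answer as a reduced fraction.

a: successors {c}; □(q ∧ p) there: c:F. ✗
b: no successors, so □□(q ∧ p) holds vacuously. ✓
c: successors {b}; □(q ∧ p) there: b:T. ✓
That's 2 of 3 worlds, so 2/3.

2/3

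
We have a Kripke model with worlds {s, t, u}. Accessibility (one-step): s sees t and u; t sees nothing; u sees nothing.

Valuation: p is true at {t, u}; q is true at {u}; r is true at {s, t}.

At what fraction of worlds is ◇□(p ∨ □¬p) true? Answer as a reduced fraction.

1/3

s: successors {t, u}; □(p ∨ □¬p) there: t:T, u:T. ✓
t: no successors, so ◇□(p ∨ □¬p) fails. ✗
u: no successors, so ◇□(p ∨ □¬p) fails. ✗
That's 1 of 3 worlds, so 1/3.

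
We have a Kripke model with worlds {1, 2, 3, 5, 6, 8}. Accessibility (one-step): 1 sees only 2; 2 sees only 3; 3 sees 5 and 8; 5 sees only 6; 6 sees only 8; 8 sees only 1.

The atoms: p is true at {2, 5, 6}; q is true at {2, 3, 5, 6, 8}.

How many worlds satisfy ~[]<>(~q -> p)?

2

1: []<>(~q -> p) is T. ✗
2: []<>(~q -> p) is T. ✗
3: []<>(~q -> p) is F. ✓
5: []<>(~q -> p) is T. ✗
6: []<>(~q -> p) is F. ✓
8: []<>(~q -> p) is T. ✗
Satisfying worlds: {3, 6}.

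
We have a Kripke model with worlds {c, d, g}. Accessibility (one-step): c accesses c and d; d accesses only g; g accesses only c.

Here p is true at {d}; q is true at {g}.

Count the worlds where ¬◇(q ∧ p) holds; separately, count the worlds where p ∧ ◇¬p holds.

For ¬◇(q ∧ p):
c: ◇(q ∧ p) is F. ✓
d: ◇(q ∧ p) is F. ✓
g: ◇(q ∧ p) is F. ✓
— 3 worlds.
For p ∧ ◇¬p:
c: p is F, ◇¬p is T. ✗
d: p is T, ◇¬p is T. ✓
g: p is F, ◇¬p is T. ✗
— 1 world.

3 and 1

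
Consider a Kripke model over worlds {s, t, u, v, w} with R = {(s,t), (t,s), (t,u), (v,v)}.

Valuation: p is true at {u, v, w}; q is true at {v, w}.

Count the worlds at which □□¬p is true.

s: successors {t}; □¬p there: t:F. ✗
t: successors {s, u}; □¬p there: s:T, u:T. ✓
u: no successors, so □□¬p holds vacuously. ✓
v: successors {v}; □¬p there: v:F. ✗
w: no successors, so □□¬p holds vacuously. ✓
Satisfying worlds: {t, u, w}.

3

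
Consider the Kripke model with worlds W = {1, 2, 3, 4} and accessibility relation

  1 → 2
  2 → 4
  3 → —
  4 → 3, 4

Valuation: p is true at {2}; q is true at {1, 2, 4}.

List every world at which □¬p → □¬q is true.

{1, 3}

1: □¬p is F, □¬q is F. ✓
2: □¬p is T, □¬q is F. ✗
3: □¬p is T, □¬q is T. ✓
4: □¬p is T, □¬q is F. ✗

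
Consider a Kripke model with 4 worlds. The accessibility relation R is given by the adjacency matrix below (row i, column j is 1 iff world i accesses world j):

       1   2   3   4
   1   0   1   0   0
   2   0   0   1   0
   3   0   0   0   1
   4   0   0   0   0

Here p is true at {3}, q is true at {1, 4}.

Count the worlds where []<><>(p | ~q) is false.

3

1: successors {2}; <><>(p | ~q) there: 2:F. ✗
2: successors {3}; <><>(p | ~q) there: 3:F. ✗
3: successors {4}; <><>(p | ~q) there: 4:F. ✗
4: no successors, so []<><>(p | ~q) holds vacuously. ✓
Satisfying worlds: {4}.
So []<><>(p | ~q) fails at the other 3 worlds.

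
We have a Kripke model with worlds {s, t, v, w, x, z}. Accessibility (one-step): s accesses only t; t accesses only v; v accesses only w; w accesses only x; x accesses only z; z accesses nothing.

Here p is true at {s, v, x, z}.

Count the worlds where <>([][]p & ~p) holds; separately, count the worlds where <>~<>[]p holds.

For <>([][]p & ~p):
s: successors {t}; [][]p & ~p there: t:F. ✗
t: successors {v}; [][]p & ~p there: v:F. ✗
v: successors {w}; [][]p & ~p there: w:T. ✓
w: successors {x}; [][]p & ~p there: x:F. ✗
x: successors {z}; [][]p & ~p there: z:F. ✗
z: no successors, so <>([][]p & ~p) fails. ✗
— 1 world.
For <>~<>[]p:
s: successors {t}; ~<>[]p there: t:T. ✓
t: successors {v}; ~<>[]p there: v:F. ✗
v: successors {w}; ~<>[]p there: w:F. ✗
w: successors {x}; ~<>[]p there: x:F. ✗
x: successors {z}; ~<>[]p there: z:T. ✓
z: no successors, so <>~<>[]p fails. ✗
— 2 worlds.

1 and 2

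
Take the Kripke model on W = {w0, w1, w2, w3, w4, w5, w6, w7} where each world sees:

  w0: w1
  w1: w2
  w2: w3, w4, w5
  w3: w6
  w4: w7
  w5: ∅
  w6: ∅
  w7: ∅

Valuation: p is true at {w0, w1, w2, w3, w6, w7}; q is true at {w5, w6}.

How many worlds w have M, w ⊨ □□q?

5

w0: successors {w1}; □q there: w1:F. ✗
w1: successors {w2}; □q there: w2:F. ✗
w2: successors {w3, w4, w5}; □q there: w3:T, w4:F, w5:T. ✗
w3: successors {w6}; □q there: w6:T. ✓
w4: successors {w7}; □q there: w7:T. ✓
w5: no successors, so □□q holds vacuously. ✓
w6: no successors, so □□q holds vacuously. ✓
w7: no successors, so □□q holds vacuously. ✓
Satisfying worlds: {w3, w4, w5, w6, w7}.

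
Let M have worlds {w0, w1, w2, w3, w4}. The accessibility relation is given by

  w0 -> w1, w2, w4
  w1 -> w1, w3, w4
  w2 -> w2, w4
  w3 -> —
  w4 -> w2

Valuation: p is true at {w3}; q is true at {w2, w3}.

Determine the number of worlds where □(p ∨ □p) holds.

1

w0: successors {w1, w2, w4}; p ∨ □p there: w1:F, w2:F, w4:F. ✗
w1: successors {w1, w3, w4}; p ∨ □p there: w1:F, w3:T, w4:F. ✗
w2: successors {w2, w4}; p ∨ □p there: w2:F, w4:F. ✗
w3: no successors, so □(p ∨ □p) holds vacuously. ✓
w4: successors {w2}; p ∨ □p there: w2:F. ✗
Satisfying worlds: {w3}.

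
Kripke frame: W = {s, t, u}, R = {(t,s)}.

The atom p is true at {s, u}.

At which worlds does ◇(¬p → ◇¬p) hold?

s: no successors, so ◇(¬p → ◇¬p) fails. ✗
t: successors {s}; ¬p → ◇¬p there: s:T. ✓
u: no successors, so ◇(¬p → ◇¬p) fails. ✗

{t}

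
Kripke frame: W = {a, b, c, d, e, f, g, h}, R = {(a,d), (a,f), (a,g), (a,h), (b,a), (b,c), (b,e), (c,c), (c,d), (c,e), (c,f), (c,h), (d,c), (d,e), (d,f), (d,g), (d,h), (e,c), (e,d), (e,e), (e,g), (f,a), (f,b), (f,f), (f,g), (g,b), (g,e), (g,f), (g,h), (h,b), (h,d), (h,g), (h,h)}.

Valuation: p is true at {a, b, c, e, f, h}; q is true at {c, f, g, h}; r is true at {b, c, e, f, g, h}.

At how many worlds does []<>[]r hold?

2

a: successors {d, f, g, h}; <>[]r there: d:T, f:T, g:F, h:T. ✗
b: successors {a, c, e}; <>[]r there: a:T, c:T, e:T. ✓
c: successors {c, d, e, f, h}; <>[]r there: c:T, d:T, e:T, f:T, h:T. ✓
d: successors {c, e, f, g, h}; <>[]r there: c:T, e:T, f:T, g:F, h:T. ✗
e: successors {c, d, e, g}; <>[]r there: c:T, d:T, e:T, g:F. ✗
f: successors {a, b, f, g}; <>[]r there: a:T, b:F, f:T, g:F. ✗
g: successors {b, e, f, h}; <>[]r there: b:F, e:T, f:T, h:T. ✗
h: successors {b, d, g, h}; <>[]r there: b:F, d:T, g:F, h:T. ✗
Satisfying worlds: {b, c}.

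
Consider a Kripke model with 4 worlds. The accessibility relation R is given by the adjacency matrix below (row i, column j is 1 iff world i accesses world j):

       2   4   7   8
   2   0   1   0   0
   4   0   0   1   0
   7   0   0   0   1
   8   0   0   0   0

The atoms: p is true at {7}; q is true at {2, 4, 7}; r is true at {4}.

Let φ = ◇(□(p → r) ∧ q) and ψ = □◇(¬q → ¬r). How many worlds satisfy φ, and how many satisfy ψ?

For ◇(□(p → r) ∧ q):
2: successors {4}; □(p → r) ∧ q there: 4:F. ✗
4: successors {7}; □(p → r) ∧ q there: 7:T. ✓
7: successors {8}; □(p → r) ∧ q there: 8:F. ✗
8: no successors, so ◇(□(p → r) ∧ q) fails. ✗
— 1 world.
For □◇(¬q → ¬r):
2: successors {4}; ◇(¬q → ¬r) there: 4:T. ✓
4: successors {7}; ◇(¬q → ¬r) there: 7:T. ✓
7: successors {8}; ◇(¬q → ¬r) there: 8:F. ✗
8: no successors, so □◇(¬q → ¬r) holds vacuously. ✓
— 3 worlds.

1 and 3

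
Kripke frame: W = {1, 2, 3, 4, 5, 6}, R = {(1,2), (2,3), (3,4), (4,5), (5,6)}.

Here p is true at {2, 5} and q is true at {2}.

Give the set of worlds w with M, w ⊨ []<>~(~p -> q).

1: successors {2}; <>~(~p -> q) there: 2:T. ✓
2: successors {3}; <>~(~p -> q) there: 3:T. ✓
3: successors {4}; <>~(~p -> q) there: 4:F. ✗
4: successors {5}; <>~(~p -> q) there: 5:T. ✓
5: successors {6}; <>~(~p -> q) there: 6:F. ✗
6: no successors, so []<>~(~p -> q) holds vacuously. ✓

{1, 2, 4, 6}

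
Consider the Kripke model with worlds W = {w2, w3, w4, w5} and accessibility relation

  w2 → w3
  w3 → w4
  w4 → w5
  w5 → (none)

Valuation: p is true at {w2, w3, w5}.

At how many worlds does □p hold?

3

w2: successors {w3}; p there: w3:T. ✓
w3: successors {w4}; p there: w4:F. ✗
w4: successors {w5}; p there: w5:T. ✓
w5: no successors, so □p holds vacuously. ✓
Satisfying worlds: {w2, w4, w5}.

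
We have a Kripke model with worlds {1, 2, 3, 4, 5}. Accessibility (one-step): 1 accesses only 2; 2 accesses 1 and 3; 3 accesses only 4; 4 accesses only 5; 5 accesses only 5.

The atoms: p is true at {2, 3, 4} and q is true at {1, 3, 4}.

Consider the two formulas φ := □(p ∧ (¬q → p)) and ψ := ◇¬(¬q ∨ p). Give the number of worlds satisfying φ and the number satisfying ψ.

2 and 1

For □(p ∧ (¬q → p)):
1: successors {2}; p ∧ (¬q → p) there: 2:T. ✓
2: successors {1, 3}; p ∧ (¬q → p) there: 1:F, 3:T. ✗
3: successors {4}; p ∧ (¬q → p) there: 4:T. ✓
4: successors {5}; p ∧ (¬q → p) there: 5:F. ✗
5: successors {5}; p ∧ (¬q → p) there: 5:F. ✗
— 2 worlds.
For ◇¬(¬q ∨ p):
1: successors {2}; ¬(¬q ∨ p) there: 2:F. ✗
2: successors {1, 3}; ¬(¬q ∨ p) there: 1:T, 3:F. ✓
3: successors {4}; ¬(¬q ∨ p) there: 4:F. ✗
4: successors {5}; ¬(¬q ∨ p) there: 5:F. ✗
5: successors {5}; ¬(¬q ∨ p) there: 5:F. ✗
— 1 world.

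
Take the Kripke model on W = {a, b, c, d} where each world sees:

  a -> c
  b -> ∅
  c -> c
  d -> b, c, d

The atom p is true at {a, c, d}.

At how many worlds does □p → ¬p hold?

2

a: □p is T, ¬p is F. ✗
b: □p is T, ¬p is T. ✓
c: □p is T, ¬p is F. ✗
d: □p is F, ¬p is F. ✓
Satisfying worlds: {b, d}.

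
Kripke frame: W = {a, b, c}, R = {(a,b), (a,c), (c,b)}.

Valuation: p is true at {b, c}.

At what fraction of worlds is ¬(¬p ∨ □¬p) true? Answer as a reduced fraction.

1/3

a: ¬p ∨ □¬p is T. ✗
b: ¬p ∨ □¬p is T. ✗
c: ¬p ∨ □¬p is F. ✓
That's 1 of 3 worlds, so 1/3.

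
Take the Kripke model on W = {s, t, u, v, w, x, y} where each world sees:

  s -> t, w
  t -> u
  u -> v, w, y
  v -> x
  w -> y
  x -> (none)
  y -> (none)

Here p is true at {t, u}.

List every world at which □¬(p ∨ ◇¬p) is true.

{v, w, x, y}

s: successors {t, w}; ¬(p ∨ ◇¬p) there: t:F, w:F. ✗
t: successors {u}; ¬(p ∨ ◇¬p) there: u:F. ✗
u: successors {v, w, y}; ¬(p ∨ ◇¬p) there: v:F, w:F, y:T. ✗
v: successors {x}; ¬(p ∨ ◇¬p) there: x:T. ✓
w: successors {y}; ¬(p ∨ ◇¬p) there: y:T. ✓
x: no successors, so □¬(p ∨ ◇¬p) holds vacuously. ✓
y: no successors, so □¬(p ∨ ◇¬p) holds vacuously. ✓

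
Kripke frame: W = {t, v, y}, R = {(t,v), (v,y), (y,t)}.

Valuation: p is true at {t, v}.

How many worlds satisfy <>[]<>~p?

1

t: successors {v}; []<>~p there: v:F. ✗
v: successors {y}; []<>~p there: y:F. ✗
y: successors {t}; []<>~p there: t:T. ✓
Satisfying worlds: {y}.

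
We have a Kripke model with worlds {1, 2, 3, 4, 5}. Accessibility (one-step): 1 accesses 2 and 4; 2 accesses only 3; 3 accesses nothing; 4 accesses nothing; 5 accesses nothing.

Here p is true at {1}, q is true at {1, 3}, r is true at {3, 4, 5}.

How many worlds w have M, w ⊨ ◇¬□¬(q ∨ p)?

1

1: successors {2, 4}; ¬□¬(q ∨ p) there: 2:T, 4:F. ✓
2: successors {3}; ¬□¬(q ∨ p) there: 3:F. ✗
3: no successors, so ◇¬□¬(q ∨ p) fails. ✗
4: no successors, so ◇¬□¬(q ∨ p) fails. ✗
5: no successors, so ◇¬□¬(q ∨ p) fails. ✗
Satisfying worlds: {1}.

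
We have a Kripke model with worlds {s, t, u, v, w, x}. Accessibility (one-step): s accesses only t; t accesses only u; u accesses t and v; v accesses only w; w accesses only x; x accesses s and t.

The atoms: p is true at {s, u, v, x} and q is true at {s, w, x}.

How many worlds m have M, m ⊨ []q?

s: successors {t}; q there: t:F. ✗
t: successors {u}; q there: u:F. ✗
u: successors {t, v}; q there: t:F, v:F. ✗
v: successors {w}; q there: w:T. ✓
w: successors {x}; q there: x:T. ✓
x: successors {s, t}; q there: s:T, t:F. ✗
Satisfying worlds: {v, w}.

2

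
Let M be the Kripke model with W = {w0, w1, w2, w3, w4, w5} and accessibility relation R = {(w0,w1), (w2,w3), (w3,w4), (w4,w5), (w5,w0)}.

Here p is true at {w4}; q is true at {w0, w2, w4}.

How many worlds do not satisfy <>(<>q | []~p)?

1

w0: successors {w1}; <>q | []~p there: w1:T. ✓
w1: no successors, so <>(<>q | []~p) fails. ✗
w2: successors {w3}; <>q | []~p there: w3:T. ✓
w3: successors {w4}; <>q | []~p there: w4:T. ✓
w4: successors {w5}; <>q | []~p there: w5:T. ✓
w5: successors {w0}; <>q | []~p there: w0:T. ✓
Satisfying worlds: {w0, w2, w3, w4, w5}.
So <>(<>q | []~p) fails at the other 1 world.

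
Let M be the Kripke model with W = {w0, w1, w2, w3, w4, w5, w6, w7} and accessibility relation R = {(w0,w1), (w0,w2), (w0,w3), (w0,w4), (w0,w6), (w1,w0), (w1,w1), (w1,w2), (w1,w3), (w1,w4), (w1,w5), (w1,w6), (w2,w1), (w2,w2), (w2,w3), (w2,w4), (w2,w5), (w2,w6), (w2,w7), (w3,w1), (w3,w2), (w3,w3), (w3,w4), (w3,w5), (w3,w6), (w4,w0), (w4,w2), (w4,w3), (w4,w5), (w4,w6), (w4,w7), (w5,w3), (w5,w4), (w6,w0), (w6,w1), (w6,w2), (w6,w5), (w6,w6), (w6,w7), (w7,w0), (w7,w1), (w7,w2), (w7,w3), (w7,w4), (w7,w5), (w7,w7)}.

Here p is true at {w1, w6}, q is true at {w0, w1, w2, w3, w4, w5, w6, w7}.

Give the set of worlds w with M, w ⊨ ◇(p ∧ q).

w0: successors {w1, w2, w3, w4, w6}; p ∧ q there: w1:T, w2:F, w3:F, w4:F, w6:T. ✓
w1: successors {w0, w1, w2, w3, w4, w5, w6}; p ∧ q there: w0:F, w1:T, w2:F, w3:F, w4:F, w5:F, w6:T. ✓
w2: successors {w1, w2, w3, w4, w5, w6, w7}; p ∧ q there: w1:T, w2:F, w3:F, w4:F, w5:F, w6:T, w7:F. ✓
w3: successors {w1, w2, w3, w4, w5, w6}; p ∧ q there: w1:T, w2:F, w3:F, w4:F, w5:F, w6:T. ✓
w4: successors {w0, w2, w3, w5, w6, w7}; p ∧ q there: w0:F, w2:F, w3:F, w5:F, w6:T, w7:F. ✓
w5: successors {w3, w4}; p ∧ q there: w3:F, w4:F. ✗
w6: successors {w0, w1, w2, w5, w6, w7}; p ∧ q there: w0:F, w1:T, w2:F, w5:F, w6:T, w7:F. ✓
w7: successors {w0, w1, w2, w3, w4, w5, w7}; p ∧ q there: w0:F, w1:T, w2:F, w3:F, w4:F, w5:F, w7:F. ✓

{w0, w1, w2, w3, w4, w6, w7}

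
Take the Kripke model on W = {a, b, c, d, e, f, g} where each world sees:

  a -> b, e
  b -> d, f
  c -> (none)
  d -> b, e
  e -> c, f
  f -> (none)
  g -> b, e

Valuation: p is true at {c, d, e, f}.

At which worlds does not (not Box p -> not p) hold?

a: not Box p -> not p is T. ✗
b: not Box p -> not p is T. ✗
c: not Box p -> not p is T. ✗
d: not Box p -> not p is F. ✓
e: not Box p -> not p is T. ✗
f: not Box p -> not p is T. ✗
g: not Box p -> not p is T. ✗

{d}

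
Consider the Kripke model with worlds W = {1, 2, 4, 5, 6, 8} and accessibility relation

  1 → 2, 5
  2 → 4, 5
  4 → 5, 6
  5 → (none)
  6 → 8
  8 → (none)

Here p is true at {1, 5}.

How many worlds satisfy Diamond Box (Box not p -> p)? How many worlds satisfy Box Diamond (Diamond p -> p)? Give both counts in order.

For Diamond Box (Box not p -> p):
1: successors {2, 5}; Box (Box not p -> p) there: 2:T, 5:T. ✓
2: successors {4, 5}; Box (Box not p -> p) there: 4:F, 5:T. ✓
4: successors {5, 6}; Box (Box not p -> p) there: 5:T, 6:F. ✓
5: no successors, so Diamond Box (Box not p -> p) fails. ✗
6: successors {8}; Box (Box not p -> p) there: 8:T. ✓
8: no successors, so Diamond Box (Box not p -> p) fails. ✗
— 4 worlds.
For Box Diamond (Diamond p -> p):
1: successors {2, 5}; Diamond (Diamond p -> p) there: 2:T, 5:F. ✗
2: successors {4, 5}; Diamond (Diamond p -> p) there: 4:T, 5:F. ✗
4: successors {5, 6}; Diamond (Diamond p -> p) there: 5:F, 6:T. ✗
5: no successors, so Box Diamond (Diamond p -> p) holds vacuously. ✓
6: successors {8}; Diamond (Diamond p -> p) there: 8:F. ✗
8: no successors, so Box Diamond (Diamond p -> p) holds vacuously. ✓
— 2 worlds.

4 and 2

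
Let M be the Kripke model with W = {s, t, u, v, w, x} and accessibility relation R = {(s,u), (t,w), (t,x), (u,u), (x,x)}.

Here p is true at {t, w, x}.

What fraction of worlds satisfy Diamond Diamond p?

1/3

s: successors {u}; Diamond p there: u:F. ✗
t: successors {w, x}; Diamond p there: w:F, x:T. ✓
u: successors {u}; Diamond p there: u:F. ✗
v: no successors, so Diamond Diamond p fails. ✗
w: no successors, so Diamond Diamond p fails. ✗
x: successors {x}; Diamond p there: x:T. ✓
That's 2 of 6 worlds, so 2/6 = 1/3.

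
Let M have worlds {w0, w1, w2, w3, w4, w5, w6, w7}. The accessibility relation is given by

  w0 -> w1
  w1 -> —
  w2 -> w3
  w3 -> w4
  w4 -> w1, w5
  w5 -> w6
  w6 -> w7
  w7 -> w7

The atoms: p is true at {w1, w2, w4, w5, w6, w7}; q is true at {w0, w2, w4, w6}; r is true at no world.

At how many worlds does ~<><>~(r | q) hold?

4

w0: <><>~(r | q) is F. ✓
w1: <><>~(r | q) is F. ✓
w2: <><>~(r | q) is F. ✓
w3: <><>~(r | q) is T. ✗
w4: <><>~(r | q) is F. ✓
w5: <><>~(r | q) is T. ✗
w6: <><>~(r | q) is T. ✗
w7: <><>~(r | q) is T. ✗
Satisfying worlds: {w0, w1, w2, w4}.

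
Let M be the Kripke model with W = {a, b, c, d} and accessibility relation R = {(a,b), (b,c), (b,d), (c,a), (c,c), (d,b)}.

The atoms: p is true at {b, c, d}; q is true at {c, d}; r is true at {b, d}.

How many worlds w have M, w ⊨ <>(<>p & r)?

a: successors {b}; <>p & r there: b:T. ✓
b: successors {c, d}; <>p & r there: c:F, d:T. ✓
c: successors {a, c}; <>p & r there: a:F, c:F. ✗
d: successors {b}; <>p & r there: b:T. ✓
Satisfying worlds: {a, b, d}.

3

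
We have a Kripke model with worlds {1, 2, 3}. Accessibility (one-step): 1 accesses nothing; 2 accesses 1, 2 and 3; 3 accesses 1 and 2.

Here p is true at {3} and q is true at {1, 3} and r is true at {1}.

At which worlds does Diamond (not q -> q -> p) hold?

1: no successors, so Diamond (not q -> q -> p) fails. ✗
2: successors {1, 2, 3}; not q -> q -> p there: 1:T, 2:T, 3:T. ✓
3: successors {1, 2}; not q -> q -> p there: 1:T, 2:T. ✓

{2, 3}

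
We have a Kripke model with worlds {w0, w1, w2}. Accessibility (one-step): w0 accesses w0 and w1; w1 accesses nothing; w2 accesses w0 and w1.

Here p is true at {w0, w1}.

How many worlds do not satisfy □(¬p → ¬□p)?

0

w0: successors {w0, w1}; ¬p → ¬□p there: w0:T, w1:T. ✓
w1: no successors, so □(¬p → ¬□p) holds vacuously. ✓
w2: successors {w0, w1}; ¬p → ¬□p there: w0:T, w1:T. ✓
Satisfying worlds: {w0, w1, w2}.
So □(¬p → ¬□p) fails at the other 0 worlds.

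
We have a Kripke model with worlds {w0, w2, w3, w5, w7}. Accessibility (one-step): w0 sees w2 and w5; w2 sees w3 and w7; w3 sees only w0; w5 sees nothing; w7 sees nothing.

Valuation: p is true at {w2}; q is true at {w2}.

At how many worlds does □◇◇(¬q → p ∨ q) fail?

3

w0: successors {w2, w5}; ◇◇(¬q → p ∨ q) there: w2:F, w5:F. ✗
w2: successors {w3, w7}; ◇◇(¬q → p ∨ q) there: w3:T, w7:F. ✗
w3: successors {w0}; ◇◇(¬q → p ∨ q) there: w0:F. ✗
w5: no successors, so □◇◇(¬q → p ∨ q) holds vacuously. ✓
w7: no successors, so □◇◇(¬q → p ∨ q) holds vacuously. ✓
Satisfying worlds: {w5, w7}.
So □◇◇(¬q → p ∨ q) fails at the other 3 worlds.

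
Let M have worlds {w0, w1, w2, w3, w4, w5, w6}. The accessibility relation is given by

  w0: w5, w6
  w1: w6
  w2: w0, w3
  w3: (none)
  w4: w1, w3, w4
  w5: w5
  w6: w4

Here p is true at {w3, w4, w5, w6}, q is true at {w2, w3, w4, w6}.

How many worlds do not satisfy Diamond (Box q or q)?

2

w0: successors {w5, w6}; Box q or q there: w5:F, w6:T. ✓
w1: successors {w6}; Box q or q there: w6:T. ✓
w2: successors {w0, w3}; Box q or q there: w0:F, w3:T. ✓
w3: no successors, so Diamond (Box q or q) fails. ✗
w4: successors {w1, w3, w4}; Box q or q there: w1:T, w3:T, w4:T. ✓
w5: successors {w5}; Box q or q there: w5:F. ✗
w6: successors {w4}; Box q or q there: w4:T. ✓
Satisfying worlds: {w0, w1, w2, w4, w6}.
So Diamond (Box q or q) fails at the other 2 worlds.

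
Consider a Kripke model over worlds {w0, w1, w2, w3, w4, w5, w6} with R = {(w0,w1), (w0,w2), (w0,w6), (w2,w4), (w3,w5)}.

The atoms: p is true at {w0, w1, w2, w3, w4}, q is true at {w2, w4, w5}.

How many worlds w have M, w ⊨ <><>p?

w0: successors {w1, w2, w6}; <>p there: w1:F, w2:T, w6:F. ✓
w1: no successors, so <><>p fails. ✗
w2: successors {w4}; <>p there: w4:F. ✗
w3: successors {w5}; <>p there: w5:F. ✗
w4: no successors, so <><>p fails. ✗
w5: no successors, so <><>p fails. ✗
w6: no successors, so <><>p fails. ✗
Satisfying worlds: {w0}.

1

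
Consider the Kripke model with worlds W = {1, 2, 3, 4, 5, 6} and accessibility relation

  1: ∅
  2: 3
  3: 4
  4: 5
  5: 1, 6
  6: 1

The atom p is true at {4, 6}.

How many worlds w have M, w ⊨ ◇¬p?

4

1: no successors, so ◇¬p fails. ✗
2: successors {3}; ¬p there: 3:T. ✓
3: successors {4}; ¬p there: 4:F. ✗
4: successors {5}; ¬p there: 5:T. ✓
5: successors {1, 6}; ¬p there: 1:T, 6:F. ✓
6: successors {1}; ¬p there: 1:T. ✓
Satisfying worlds: {2, 4, 5, 6}.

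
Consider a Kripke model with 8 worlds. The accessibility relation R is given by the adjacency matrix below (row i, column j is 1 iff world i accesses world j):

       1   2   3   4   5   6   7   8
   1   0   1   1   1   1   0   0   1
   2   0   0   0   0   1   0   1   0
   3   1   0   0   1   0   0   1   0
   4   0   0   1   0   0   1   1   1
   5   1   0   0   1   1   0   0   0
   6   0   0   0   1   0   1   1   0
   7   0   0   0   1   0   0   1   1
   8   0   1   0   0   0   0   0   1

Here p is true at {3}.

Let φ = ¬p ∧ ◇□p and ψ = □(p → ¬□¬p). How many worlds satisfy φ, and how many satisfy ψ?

0 and 6

For ¬p ∧ ◇□p:
1: ¬p is T, ◇□p is F. ✗
2: ¬p is T, ◇□p is F. ✗
3: ¬p is F, ◇□p is F. ✗
4: ¬p is T, ◇□p is F. ✗
5: ¬p is T, ◇□p is F. ✗
6: ¬p is T, ◇□p is F. ✗
7: ¬p is T, ◇□p is F. ✗
8: ¬p is T, ◇□p is F. ✗
— 0 worlds.
For □(p → ¬□¬p):
1: successors {2, 3, 4, 5, 8}; p → ¬□¬p there: 2:T, 3:F, 4:T, 5:T, 8:T. ✗
2: successors {5, 7}; p → ¬□¬p there: 5:T, 7:T. ✓
3: successors {1, 4, 7}; p → ¬□¬p there: 1:T, 4:T, 7:T. ✓
4: successors {3, 6, 7, 8}; p → ¬□¬p there: 3:F, 6:T, 7:T, 8:T. ✗
5: successors {1, 4, 5}; p → ¬□¬p there: 1:T, 4:T, 5:T. ✓
6: successors {4, 6, 7}; p → ¬□¬p there: 4:T, 6:T, 7:T. ✓
7: successors {4, 7, 8}; p → ¬□¬p there: 4:T, 7:T, 8:T. ✓
8: successors {2, 8}; p → ¬□¬p there: 2:T, 8:T. ✓
— 6 worlds.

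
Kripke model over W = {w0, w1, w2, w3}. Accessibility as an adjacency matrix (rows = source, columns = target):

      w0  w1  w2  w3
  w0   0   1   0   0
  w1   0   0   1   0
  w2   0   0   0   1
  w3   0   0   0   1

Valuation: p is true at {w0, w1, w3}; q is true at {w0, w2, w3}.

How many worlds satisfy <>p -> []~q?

w0: <>p is T, []~q is T. ✓
w1: <>p is F, []~q is F. ✓
w2: <>p is T, []~q is F. ✗
w3: <>p is T, []~q is F. ✗
Satisfying worlds: {w0, w1}.

2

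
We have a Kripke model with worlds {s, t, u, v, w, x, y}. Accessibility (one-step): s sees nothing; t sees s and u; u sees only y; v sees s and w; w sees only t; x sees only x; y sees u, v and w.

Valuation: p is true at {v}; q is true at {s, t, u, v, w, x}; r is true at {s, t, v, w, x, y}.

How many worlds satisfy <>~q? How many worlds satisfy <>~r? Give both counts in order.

For <>~q:
s: no successors, so <>~q fails. ✗
t: successors {s, u}; ~q there: s:F, u:F. ✗
u: successors {y}; ~q there: y:T. ✓
v: successors {s, w}; ~q there: s:F, w:F. ✗
w: successors {t}; ~q there: t:F. ✗
x: successors {x}; ~q there: x:F. ✗
y: successors {u, v, w}; ~q there: u:F, v:F, w:F. ✗
— 1 world.
For <>~r:
s: no successors, so <>~r fails. ✗
t: successors {s, u}; ~r there: s:F, u:T. ✓
u: successors {y}; ~r there: y:F. ✗
v: successors {s, w}; ~r there: s:F, w:F. ✗
w: successors {t}; ~r there: t:F. ✗
x: successors {x}; ~r there: x:F. ✗
y: successors {u, v, w}; ~r there: u:T, v:F, w:F. ✓
— 2 worlds.

1 and 2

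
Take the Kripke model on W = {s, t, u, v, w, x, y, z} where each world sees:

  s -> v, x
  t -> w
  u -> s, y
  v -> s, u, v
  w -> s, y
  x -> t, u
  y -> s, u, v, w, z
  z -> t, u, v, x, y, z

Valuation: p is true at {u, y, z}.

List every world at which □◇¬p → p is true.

{u, y, z}

s: □◇¬p is T, p is F. ✗
t: □◇¬p is T, p is F. ✗
u: □◇¬p is T, p is T. ✓
v: □◇¬p is T, p is F. ✗
w: □◇¬p is T, p is F. ✗
x: □◇¬p is T, p is F. ✗
y: □◇¬p is T, p is T. ✓
z: □◇¬p is T, p is T. ✓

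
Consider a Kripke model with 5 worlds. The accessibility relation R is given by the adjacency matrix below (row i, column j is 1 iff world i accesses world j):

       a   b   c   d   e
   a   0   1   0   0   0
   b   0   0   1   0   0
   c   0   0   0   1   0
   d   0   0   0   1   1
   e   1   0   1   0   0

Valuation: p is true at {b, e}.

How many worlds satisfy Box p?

1

a: successors {b}; p there: b:T. ✓
b: successors {c}; p there: c:F. ✗
c: successors {d}; p there: d:F. ✗
d: successors {d, e}; p there: d:F, e:T. ✗
e: successors {a, c}; p there: a:F, c:F. ✗
Satisfying worlds: {a}.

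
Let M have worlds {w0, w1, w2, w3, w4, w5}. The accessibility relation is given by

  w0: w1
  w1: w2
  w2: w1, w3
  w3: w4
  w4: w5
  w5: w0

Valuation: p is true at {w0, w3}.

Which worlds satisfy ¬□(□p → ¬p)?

w0: □(□p → ¬p) is T. ✗
w1: □(□p → ¬p) is T. ✗
w2: □(□p → ¬p) is T. ✗
w3: □(□p → ¬p) is T. ✗
w4: □(□p → ¬p) is T. ✗
w5: □(□p → ¬p) is T. ✗

∅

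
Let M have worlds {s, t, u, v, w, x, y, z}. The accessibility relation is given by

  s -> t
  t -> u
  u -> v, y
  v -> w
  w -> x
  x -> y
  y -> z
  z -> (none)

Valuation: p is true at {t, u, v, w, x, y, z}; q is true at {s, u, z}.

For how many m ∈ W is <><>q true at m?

s: successors {t}; <>q there: t:T. ✓
t: successors {u}; <>q there: u:F. ✗
u: successors {v, y}; <>q there: v:F, y:T. ✓
v: successors {w}; <>q there: w:F. ✗
w: successors {x}; <>q there: x:F. ✗
x: successors {y}; <>q there: y:T. ✓
y: successors {z}; <>q there: z:F. ✗
z: no successors, so <><>q fails. ✗
Satisfying worlds: {s, u, x}.

3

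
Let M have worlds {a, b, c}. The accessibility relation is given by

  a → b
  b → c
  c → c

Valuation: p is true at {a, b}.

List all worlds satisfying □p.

{a}

a: successors {b}; p there: b:T. ✓
b: successors {c}; p there: c:F. ✗
c: successors {c}; p there: c:F. ✗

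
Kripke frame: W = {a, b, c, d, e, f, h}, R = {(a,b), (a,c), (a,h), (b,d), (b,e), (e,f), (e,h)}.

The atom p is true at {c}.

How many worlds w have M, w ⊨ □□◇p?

5

a: successors {b, c, h}; □◇p there: b:F, c:T, h:T. ✗
b: successors {d, e}; □◇p there: d:T, e:F. ✗
c: no successors, so □□◇p holds vacuously. ✓
d: no successors, so □□◇p holds vacuously. ✓
e: successors {f, h}; □◇p there: f:T, h:T. ✓
f: no successors, so □□◇p holds vacuously. ✓
h: no successors, so □□◇p holds vacuously. ✓
Satisfying worlds: {c, d, e, f, h}.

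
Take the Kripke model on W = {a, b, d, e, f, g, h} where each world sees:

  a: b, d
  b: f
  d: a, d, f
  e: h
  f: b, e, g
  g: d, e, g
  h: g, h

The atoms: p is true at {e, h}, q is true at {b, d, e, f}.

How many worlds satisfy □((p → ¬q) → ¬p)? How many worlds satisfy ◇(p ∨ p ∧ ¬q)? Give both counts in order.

For □((p → ¬q) → ¬p):
a: successors {b, d}; (p → ¬q) → ¬p there: b:T, d:T. ✓
b: successors {f}; (p → ¬q) → ¬p there: f:T. ✓
d: successors {a, d, f}; (p → ¬q) → ¬p there: a:T, d:T, f:T. ✓
e: successors {h}; (p → ¬q) → ¬p there: h:F. ✗
f: successors {b, e, g}; (p → ¬q) → ¬p there: b:T, e:T, g:T. ✓
g: successors {d, e, g}; (p → ¬q) → ¬p there: d:T, e:T, g:T. ✓
h: successors {g, h}; (p → ¬q) → ¬p there: g:T, h:F. ✗
— 5 worlds.
For ◇(p ∨ p ∧ ¬q):
a: successors {b, d}; p ∨ p ∧ ¬q there: b:F, d:F. ✗
b: successors {f}; p ∨ p ∧ ¬q there: f:F. ✗
d: successors {a, d, f}; p ∨ p ∧ ¬q there: a:F, d:F, f:F. ✗
e: successors {h}; p ∨ p ∧ ¬q there: h:T. ✓
f: successors {b, e, g}; p ∨ p ∧ ¬q there: b:F, e:T, g:F. ✓
g: successors {d, e, g}; p ∨ p ∧ ¬q there: d:F, e:T, g:F. ✓
h: successors {g, h}; p ∨ p ∧ ¬q there: g:F, h:T. ✓
— 4 worlds.

5 and 4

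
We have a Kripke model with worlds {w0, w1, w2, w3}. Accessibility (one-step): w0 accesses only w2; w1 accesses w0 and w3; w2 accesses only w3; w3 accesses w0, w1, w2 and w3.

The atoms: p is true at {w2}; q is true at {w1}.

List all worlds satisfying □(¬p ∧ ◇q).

{w2}

w0: successors {w2}; ¬p ∧ ◇q there: w2:F. ✗
w1: successors {w0, w3}; ¬p ∧ ◇q there: w0:F, w3:T. ✗
w2: successors {w3}; ¬p ∧ ◇q there: w3:T. ✓
w3: successors {w0, w1, w2, w3}; ¬p ∧ ◇q there: w0:F, w1:F, w2:F, w3:T. ✗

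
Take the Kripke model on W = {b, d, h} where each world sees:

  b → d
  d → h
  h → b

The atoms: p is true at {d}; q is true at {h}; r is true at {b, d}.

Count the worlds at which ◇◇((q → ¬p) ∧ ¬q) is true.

2

b: successors {d}; ◇((q → ¬p) ∧ ¬q) there: d:F. ✗
d: successors {h}; ◇((q → ¬p) ∧ ¬q) there: h:T. ✓
h: successors {b}; ◇((q → ¬p) ∧ ¬q) there: b:T. ✓
Satisfying worlds: {d, h}.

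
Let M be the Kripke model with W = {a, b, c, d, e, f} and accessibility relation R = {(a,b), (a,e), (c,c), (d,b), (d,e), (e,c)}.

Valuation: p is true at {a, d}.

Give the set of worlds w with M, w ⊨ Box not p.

a: successors {b, e}; not p there: b:T, e:T. ✓
b: no successors, so Box not p holds vacuously. ✓
c: successors {c}; not p there: c:T. ✓
d: successors {b, e}; not p there: b:T, e:T. ✓
e: successors {c}; not p there: c:T. ✓
f: no successors, so Box not p holds vacuously. ✓

{a, b, c, d, e, f}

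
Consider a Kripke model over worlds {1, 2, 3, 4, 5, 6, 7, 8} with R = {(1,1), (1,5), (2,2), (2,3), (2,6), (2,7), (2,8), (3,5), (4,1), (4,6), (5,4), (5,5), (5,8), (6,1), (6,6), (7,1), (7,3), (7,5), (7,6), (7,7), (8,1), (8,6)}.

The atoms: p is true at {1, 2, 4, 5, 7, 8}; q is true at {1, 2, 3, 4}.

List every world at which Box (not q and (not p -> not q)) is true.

1: successors {1, 5}; not q and (not p -> not q) there: 1:F, 5:T. ✗
2: successors {2, 3, 6, 7, 8}; not q and (not p -> not q) there: 2:F, 3:F, 6:T, 7:T, 8:T. ✗
3: successors {5}; not q and (not p -> not q) there: 5:T. ✓
4: successors {1, 6}; not q and (not p -> not q) there: 1:F, 6:T. ✗
5: successors {4, 5, 8}; not q and (not p -> not q) there: 4:F, 5:T, 8:T. ✗
6: successors {1, 6}; not q and (not p -> not q) there: 1:F, 6:T. ✗
7: successors {1, 3, 5, 6, 7}; not q and (not p -> not q) there: 1:F, 3:F, 5:T, 6:T, 7:T. ✗
8: successors {1, 6}; not q and (not p -> not q) there: 1:F, 6:T. ✗

{3}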